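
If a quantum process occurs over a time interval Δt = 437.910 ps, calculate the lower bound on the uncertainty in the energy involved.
751.538 neV

Using the energy-time uncertainty principle:
ΔEΔt ≥ ℏ/2

The minimum uncertainty in energy is:
ΔE_min = ℏ/(2Δt)
ΔE_min = (1.055e-34 J·s) / (2 × 4.379e-10 s)
ΔE_min = 1.204e-25 J = 751.538 neV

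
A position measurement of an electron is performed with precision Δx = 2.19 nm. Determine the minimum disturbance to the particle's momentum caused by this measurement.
2.408 × 10^-26 kg·m/s

The uncertainty principle implies that measuring position disturbs momentum:
ΔxΔp ≥ ℏ/2

When we measure position with precision Δx, we necessarily introduce a momentum uncertainty:
Δp ≥ ℏ/(2Δx)
Δp_min = (1.055e-34 J·s) / (2 × 2.190e-09 m)
Δp_min = 2.408e-26 kg·m/s

The more precisely we measure position, the greater the momentum disturbance.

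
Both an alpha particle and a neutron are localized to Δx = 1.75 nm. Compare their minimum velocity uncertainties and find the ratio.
The neutron has the larger minimum velocity uncertainty, by a ratio of 4.0.

For both particles, Δp_min = ℏ/(2Δx) = 3.013e-26 kg·m/s (same for both).

The velocity uncertainty is Δv = Δp/m:
- alpha particle: Δv = 3.013e-26 / 6.645e-27 = 4.535e+00 m/s = 4.535 m/s
- neutron: Δv = 3.013e-26 / 1.675e-27 = 1.799e+01 m/s = 17.989 m/s

Ratio: 1.799e+01 / 4.535e+00 = 4.0

The lighter particle has larger velocity uncertainty because Δv ∝ 1/m.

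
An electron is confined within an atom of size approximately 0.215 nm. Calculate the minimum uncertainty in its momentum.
2.452 × 10^-25 kg·m/s

Using the Heisenberg uncertainty principle:
ΔxΔp ≥ ℏ/2

With Δx ≈ L = 2.150e-10 m (the confinement size):
Δp_min = ℏ/(2Δx)
Δp_min = (1.055e-34 J·s) / (2 × 2.150e-10 m)
Δp_min = 2.452e-25 kg·m/s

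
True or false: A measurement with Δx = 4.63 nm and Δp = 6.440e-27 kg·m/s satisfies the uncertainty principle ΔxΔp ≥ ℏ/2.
No, it violates the uncertainty principle (impossible measurement).

Calculate the product ΔxΔp:
ΔxΔp = (4.630e-09 m) × (6.440e-27 kg·m/s)
ΔxΔp = 2.982e-35 J·s

Compare to the minimum allowed value ℏ/2:
ℏ/2 = 5.273e-35 J·s

Since ΔxΔp = 2.982e-35 J·s < 5.273e-35 J·s = ℏ/2,
the measurement violates the uncertainty principle.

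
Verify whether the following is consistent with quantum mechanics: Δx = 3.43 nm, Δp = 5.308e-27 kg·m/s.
No, it violates the uncertainty principle (impossible measurement).

Calculate the product ΔxΔp:
ΔxΔp = (3.430e-09 m) × (5.308e-27 kg·m/s)
ΔxΔp = 1.821e-35 J·s

Compare to the minimum allowed value ℏ/2:
ℏ/2 = 5.273e-35 J·s

Since ΔxΔp = 1.821e-35 J·s < 5.273e-35 J·s = ℏ/2,
the measurement violates the uncertainty principle.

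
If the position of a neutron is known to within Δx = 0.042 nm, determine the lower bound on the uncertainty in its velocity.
749.550 m/s

Using the Heisenberg uncertainty principle and Δp = mΔv:
ΔxΔp ≥ ℏ/2
Δx(mΔv) ≥ ℏ/2

The minimum uncertainty in velocity is:
Δv_min = ℏ/(2mΔx)
Δv_min = (1.055e-34 J·s) / (2 × 1.675e-27 kg × 4.200e-11 m)
Δv_min = 7.496e+02 m/s = 749.550 m/s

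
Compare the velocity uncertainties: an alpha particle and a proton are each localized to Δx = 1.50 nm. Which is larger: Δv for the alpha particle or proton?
The proton has the larger minimum velocity uncertainty, by a ratio of 4.0.

For both particles, Δp_min = ℏ/(2Δx) = 3.515e-26 kg·m/s (same for both).

The velocity uncertainty is Δv = Δp/m:
- alpha particle: Δv = 3.515e-26 / 6.645e-27 = 5.290e+00 m/s = 5.290 m/s
- proton: Δv = 3.515e-26 / 1.673e-27 = 2.102e+01 m/s = 21.016 m/s

Ratio: 2.102e+01 / 5.290e+00 = 4.0

The lighter particle has larger velocity uncertainty because Δv ∝ 1/m.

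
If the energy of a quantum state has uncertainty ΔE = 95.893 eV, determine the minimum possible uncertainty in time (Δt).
3.432 as

Using the energy-time uncertainty principle:
ΔEΔt ≥ ℏ/2

The minimum uncertainty in time is:
Δt_min = ℏ/(2ΔE)
Δt_min = (1.055e-34 J·s) / (2 × 1.536e-17 J)
Δt_min = 3.432e-18 s = 3.432 as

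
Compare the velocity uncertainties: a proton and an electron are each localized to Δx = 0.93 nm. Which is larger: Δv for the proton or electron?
The electron has the larger minimum velocity uncertainty, by a ratio of 1836.2.

For both particles, Δp_min = ℏ/(2Δx) = 5.670e-26 kg·m/s (same for both).

The velocity uncertainty is Δv = Δp/m:
- proton: Δv = 5.670e-26 / 1.673e-27 = 3.390e+01 m/s = 33.897 m/s
- electron: Δv = 5.670e-26 / 9.109e-31 = 6.224e+04 m/s = 62.241 km/s

Ratio: 6.224e+04 / 3.390e+01 = 1836.2

The lighter particle has larger velocity uncertainty because Δv ∝ 1/m.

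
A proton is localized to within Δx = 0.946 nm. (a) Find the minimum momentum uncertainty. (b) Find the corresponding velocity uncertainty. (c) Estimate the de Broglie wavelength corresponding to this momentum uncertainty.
(a) Δp_min = 5.574 × 10^-26 kg·m/s
(b) Δv_min = 33.324 m/s
(c) λ_dB = 11.888 nm

Step-by-step:

(a) From the uncertainty principle:
Δp_min = ℏ/(2Δx) = (1.055e-34 J·s)/(2 × 9.460e-10 m) = 5.574e-26 kg·m/s

(b) The velocity uncertainty:
Δv = Δp/m = (5.574e-26 kg·m/s)/(1.673e-27 kg) = 3.332e+01 m/s = 33.324 m/s

(c) The de Broglie wavelength for this momentum:
λ = h/p = (6.626e-34 J·s)/(5.574e-26 kg·m/s) = 1.189e-08 m = 11.888 nm

Note: The de Broglie wavelength is comparable to the localization size, as expected from wave-particle duality.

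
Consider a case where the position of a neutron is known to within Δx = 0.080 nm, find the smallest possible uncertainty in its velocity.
393.514 m/s

Using the Heisenberg uncertainty principle and Δp = mΔv:
ΔxΔp ≥ ℏ/2
Δx(mΔv) ≥ ℏ/2

The minimum uncertainty in velocity is:
Δv_min = ℏ/(2mΔx)
Δv_min = (1.055e-34 J·s) / (2 × 1.675e-27 kg × 8.000e-11 m)
Δv_min = 3.935e+02 m/s = 393.514 m/s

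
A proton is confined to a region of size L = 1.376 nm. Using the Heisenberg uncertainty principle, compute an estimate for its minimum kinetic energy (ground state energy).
2.740 μeV

Using the uncertainty principle to estimate ground state energy:

1. The position uncertainty is approximately the confinement size:
   Δx ≈ L = 1.376e-09 m

2. From ΔxΔp ≥ ℏ/2, the minimum momentum uncertainty is:
   Δp ≈ ℏ/(2L) = 3.832e-26 kg·m/s

3. The kinetic energy is approximately:
   KE ≈ (Δp)²/(2m) = (3.832e-26)²/(2 × 1.673e-27 kg)
   KE ≈ 4.390e-25 J = 2.740 μeV

This is an order-of-magnitude estimate of the ground state energy.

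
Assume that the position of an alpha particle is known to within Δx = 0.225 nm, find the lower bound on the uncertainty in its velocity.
35.269 m/s

Using the Heisenberg uncertainty principle and Δp = mΔv:
ΔxΔp ≥ ℏ/2
Δx(mΔv) ≥ ℏ/2

The minimum uncertainty in velocity is:
Δv_min = ℏ/(2mΔx)
Δv_min = (1.055e-34 J·s) / (2 × 6.645e-27 kg × 2.250e-10 m)
Δv_min = 3.527e+01 m/s = 35.269 m/s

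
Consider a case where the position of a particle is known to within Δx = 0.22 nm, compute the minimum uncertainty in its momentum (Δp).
2.397 × 10^-25 kg·m/s

Using the Heisenberg uncertainty principle:
ΔxΔp ≥ ℏ/2

The minimum uncertainty in momentum is:
Δp_min = ℏ/(2Δx)
Δp_min = (1.055e-34 J·s) / (2 × 2.200e-10 m)
Δp_min = 2.397e-25 kg·m/s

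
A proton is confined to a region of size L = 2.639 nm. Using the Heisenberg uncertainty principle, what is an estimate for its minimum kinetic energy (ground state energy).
744.861 neV

Using the uncertainty principle to estimate ground state energy:

1. The position uncertainty is approximately the confinement size:
   Δx ≈ L = 2.639e-09 m

2. From ΔxΔp ≥ ℏ/2, the minimum momentum uncertainty is:
   Δp ≈ ℏ/(2L) = 1.998e-26 kg·m/s

3. The kinetic energy is approximately:
   KE ≈ (Δp)²/(2m) = (1.998e-26)²/(2 × 1.673e-27 kg)
   KE ≈ 1.193e-25 J = 744.861 neV

This is an order-of-magnitude estimate of the ground state energy.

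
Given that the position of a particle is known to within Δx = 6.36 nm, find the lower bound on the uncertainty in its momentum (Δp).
8.291 × 10^-27 kg·m/s

Using the Heisenberg uncertainty principle:
ΔxΔp ≥ ℏ/2

The minimum uncertainty in momentum is:
Δp_min = ℏ/(2Δx)
Δp_min = (1.055e-34 J·s) / (2 × 6.360e-09 m)
Δp_min = 8.291e-27 kg·m/s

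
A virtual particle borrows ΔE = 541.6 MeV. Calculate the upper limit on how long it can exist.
6.077 × 10^-25 s

Using the energy-time uncertainty principle:
ΔEΔt ≥ ℏ/2

For a virtual particle borrowing energy ΔE, the maximum lifetime is:
Δt_max = ℏ/(2ΔE)

Converting energy:
ΔE = 541.6 MeV = 8.677e-11 J

Δt_max = (1.055e-34 J·s) / (2 × 8.677e-11 J)
Δt_max = 6.077e-25 s = 6.077 × 10^-25 s

Virtual particles with higher borrowed energy exist for shorter times.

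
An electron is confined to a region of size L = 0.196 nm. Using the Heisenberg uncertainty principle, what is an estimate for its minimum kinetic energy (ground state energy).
247.942 meV

Using the uncertainty principle to estimate ground state energy:

1. The position uncertainty is approximately the confinement size:
   Δx ≈ L = 1.960e-10 m

2. From ΔxΔp ≥ ℏ/2, the minimum momentum uncertainty is:
   Δp ≈ ℏ/(2L) = 2.690e-25 kg·m/s

3. The kinetic energy is approximately:
   KE ≈ (Δp)²/(2m) = (2.690e-25)²/(2 × 9.109e-31 kg)
   KE ≈ 3.972e-20 J = 247.942 meV

This is an order-of-magnitude estimate of the ground state energy.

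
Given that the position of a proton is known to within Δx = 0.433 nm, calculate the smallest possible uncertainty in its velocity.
72.805 m/s

Using the Heisenberg uncertainty principle and Δp = mΔv:
ΔxΔp ≥ ℏ/2
Δx(mΔv) ≥ ℏ/2

The minimum uncertainty in velocity is:
Δv_min = ℏ/(2mΔx)
Δv_min = (1.055e-34 J·s) / (2 × 1.673e-27 kg × 4.330e-10 m)
Δv_min = 7.280e+01 m/s = 72.805 m/s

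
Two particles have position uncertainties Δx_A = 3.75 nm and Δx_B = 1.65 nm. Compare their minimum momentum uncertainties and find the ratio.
Particle B has the larger minimum momentum uncertainty, by a factor of 2.27.

For each particle, the minimum momentum uncertainty is Δp_min = ℏ/(2Δx):

Particle A: Δp_A = ℏ/(2×3.750e-09 m) = 1.406e-26 kg·m/s
Particle B: Δp_B = ℏ/(2×1.650e-09 m) = 3.196e-26 kg·m/s

Ratio: Δp_B/Δp_A = 2.27

Since Δp_min ∝ 1/Δx, the particle with smaller position uncertainty (B) has larger momentum uncertainty.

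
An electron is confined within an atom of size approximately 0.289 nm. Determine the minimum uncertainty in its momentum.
1.825 × 10^-25 kg·m/s

Using the Heisenberg uncertainty principle:
ΔxΔp ≥ ℏ/2

With Δx ≈ L = 2.890e-10 m (the confinement size):
Δp_min = ℏ/(2Δx)
Δp_min = (1.055e-34 J·s) / (2 × 2.890e-10 m)
Δp_min = 1.825e-25 kg·m/s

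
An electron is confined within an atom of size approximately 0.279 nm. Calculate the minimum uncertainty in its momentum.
1.890 × 10^-25 kg·m/s

Using the Heisenberg uncertainty principle:
ΔxΔp ≥ ℏ/2

With Δx ≈ L = 2.790e-10 m (the confinement size):
Δp_min = ℏ/(2Δx)
Δp_min = (1.055e-34 J·s) / (2 × 2.790e-10 m)
Δp_min = 1.890e-25 kg·m/s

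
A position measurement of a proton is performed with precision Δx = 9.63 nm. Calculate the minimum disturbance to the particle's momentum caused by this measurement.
5.475 × 10^-27 kg·m/s

The uncertainty principle implies that measuring position disturbs momentum:
ΔxΔp ≥ ℏ/2

When we measure position with precision Δx, we necessarily introduce a momentum uncertainty:
Δp ≥ ℏ/(2Δx)
Δp_min = (1.055e-34 J·s) / (2 × 9.630e-09 m)
Δp_min = 5.475e-27 kg·m/s

The more precisely we measure position, the greater the momentum disturbance.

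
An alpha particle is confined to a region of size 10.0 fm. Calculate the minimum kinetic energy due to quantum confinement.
13.058 keV

Using the uncertainty principle:

1. Position uncertainty: Δx ≈ 1.000e-14 m
2. Minimum momentum uncertainty: Δp = ℏ/(2Δx) = 5.273e-21 kg·m/s
3. Minimum kinetic energy:
   KE = (Δp)²/(2m) = (5.273e-21)²/(2 × 6.645e-27 kg)
   KE = 2.092e-15 J = 13.058 keV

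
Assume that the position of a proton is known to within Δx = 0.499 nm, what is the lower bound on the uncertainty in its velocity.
63.175 m/s

Using the Heisenberg uncertainty principle and Δp = mΔv:
ΔxΔp ≥ ℏ/2
Δx(mΔv) ≥ ℏ/2

The minimum uncertainty in velocity is:
Δv_min = ℏ/(2mΔx)
Δv_min = (1.055e-34 J·s) / (2 × 1.673e-27 kg × 4.990e-10 m)
Δv_min = 6.318e+01 m/s = 63.175 m/s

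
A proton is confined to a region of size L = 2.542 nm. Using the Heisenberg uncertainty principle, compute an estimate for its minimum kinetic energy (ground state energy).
802.792 neV

Using the uncertainty principle to estimate ground state energy:

1. The position uncertainty is approximately the confinement size:
   Δx ≈ L = 2.542e-09 m

2. From ΔxΔp ≥ ℏ/2, the minimum momentum uncertainty is:
   Δp ≈ ℏ/(2L) = 2.074e-26 kg·m/s

3. The kinetic energy is approximately:
   KE ≈ (Δp)²/(2m) = (2.074e-26)²/(2 × 1.673e-27 kg)
   KE ≈ 1.286e-25 J = 802.792 neV

This is an order-of-magnitude estimate of the ground state energy.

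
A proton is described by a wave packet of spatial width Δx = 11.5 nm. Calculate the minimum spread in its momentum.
4.585 × 10^-27 kg·m/s

For a wave packet, the spatial width Δx and momentum spread Δp are related by the uncertainty principle:
ΔxΔp ≥ ℏ/2

The minimum momentum spread is:
Δp_min = ℏ/(2Δx)
Δp_min = (1.055e-34 J·s) / (2 × 1.150e-08 m)
Δp_min = 4.585e-27 kg·m/s

A wave packet cannot have both a well-defined position and well-defined momentum.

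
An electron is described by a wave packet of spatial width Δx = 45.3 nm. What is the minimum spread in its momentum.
1.164 × 10^-27 kg·m/s

For a wave packet, the spatial width Δx and momentum spread Δp are related by the uncertainty principle:
ΔxΔp ≥ ℏ/2

The minimum momentum spread is:
Δp_min = ℏ/(2Δx)
Δp_min = (1.055e-34 J·s) / (2 × 4.530e-08 m)
Δp_min = 1.164e-27 kg·m/s

A wave packet cannot have both a well-defined position and well-defined momentum.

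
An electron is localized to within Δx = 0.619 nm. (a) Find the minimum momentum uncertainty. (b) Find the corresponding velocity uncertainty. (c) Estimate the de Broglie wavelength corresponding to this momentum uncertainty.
(a) Δp_min = 8.518 × 10^-26 kg·m/s
(b) Δv_min = 93.512 km/s
(c) λ_dB = 7.779 nm

Step-by-step:

(a) From the uncertainty principle:
Δp_min = ℏ/(2Δx) = (1.055e-34 J·s)/(2 × 6.190e-10 m) = 8.518e-26 kg·m/s

(b) The velocity uncertainty:
Δv = Δp/m = (8.518e-26 kg·m/s)/(9.109e-31 kg) = 9.351e+04 m/s = 93.512 km/s

(c) The de Broglie wavelength for this momentum:
λ = h/p = (6.626e-34 J·s)/(8.518e-26 kg·m/s) = 7.779e-09 m = 7.779 nm

Note: The de Broglie wavelength is comparable to the localization size, as expected from wave-particle duality.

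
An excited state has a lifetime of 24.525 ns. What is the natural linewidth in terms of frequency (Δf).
3.245 MHz

Using the energy-time uncertainty principle and E = hf:
ΔEΔt ≥ ℏ/2
hΔf·Δt ≥ ℏ/2

The minimum frequency uncertainty is:
Δf = ℏ/(2hτ) = 1/(4πτ)
Δf = 1/(4π × 2.452e-08 s)
Δf = 3.245e+06 Hz = 3.245 MHz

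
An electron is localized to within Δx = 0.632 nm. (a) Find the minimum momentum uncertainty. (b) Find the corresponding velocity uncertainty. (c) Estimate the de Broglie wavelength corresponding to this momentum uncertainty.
(a) Δp_min = 8.343 × 10^-26 kg·m/s
(b) Δv_min = 91.588 km/s
(c) λ_dB = 7.942 nm

Step-by-step:

(a) From the uncertainty principle:
Δp_min = ℏ/(2Δx) = (1.055e-34 J·s)/(2 × 6.320e-10 m) = 8.343e-26 kg·m/s

(b) The velocity uncertainty:
Δv = Δp/m = (8.343e-26 kg·m/s)/(9.109e-31 kg) = 9.159e+04 m/s = 91.588 km/s

(c) The de Broglie wavelength for this momentum:
λ = h/p = (6.626e-34 J·s)/(8.343e-26 kg·m/s) = 7.942e-09 m = 7.942 nm

Note: The de Broglie wavelength is comparable to the localization size, as expected from wave-particle duality.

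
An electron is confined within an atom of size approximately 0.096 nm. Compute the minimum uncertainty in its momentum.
5.493 × 10^-25 kg·m/s

Using the Heisenberg uncertainty principle:
ΔxΔp ≥ ℏ/2

With Δx ≈ L = 9.600e-11 m (the confinement size):
Δp_min = ℏ/(2Δx)
Δp_min = (1.055e-34 J·s) / (2 × 9.600e-11 m)
Δp_min = 5.493e-25 kg·m/s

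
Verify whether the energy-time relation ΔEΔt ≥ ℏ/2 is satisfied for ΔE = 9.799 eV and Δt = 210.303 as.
Yes, it satisfies the uncertainty relation.

Calculate the product ΔEΔt:
ΔE = 9.799 eV = 1.570e-18 J
ΔEΔt = (1.570e-18 J) × (2.103e-16 s)
ΔEΔt = 3.302e-34 J·s

Compare to the minimum allowed value ℏ/2:
ℏ/2 = 5.273e-35 J·s

Since ΔEΔt = 3.302e-34 J·s ≥ 5.273e-35 J·s = ℏ/2,
this satisfies the uncertainty relation.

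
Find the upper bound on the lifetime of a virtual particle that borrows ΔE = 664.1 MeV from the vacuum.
4.956 × 10^-25 s

Using the energy-time uncertainty principle:
ΔEΔt ≥ ℏ/2

For a virtual particle borrowing energy ΔE, the maximum lifetime is:
Δt_max = ℏ/(2ΔE)

Converting energy:
ΔE = 664.1 MeV = 1.064e-10 J

Δt_max = (1.055e-34 J·s) / (2 × 1.064e-10 J)
Δt_max = 4.956e-25 s = 4.956 × 10^-25 s

Virtual particles with higher borrowed energy exist for shorter times.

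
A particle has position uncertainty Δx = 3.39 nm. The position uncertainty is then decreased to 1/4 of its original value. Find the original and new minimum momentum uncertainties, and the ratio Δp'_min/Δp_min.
Original Δp_min = 1.555 × 10^-26 kg·m/s; new Δp'_min = 6.222 × 10^-26 kg·m/s; ratio Δp'_min/Δp_min = 4.

From the uncertainty principle ΔxΔp ≥ ℏ/2, the minimum momentum uncertainty is Δp_min = ℏ/(2Δx).

Original (Δx = 3.39 nm = 3.390e-09 m):
Δp_min = (1.055e-34 J·s)/(2 × 3.390e-09 m) = 1.555e-26 kg·m/s

When Δx → (1/4)Δx:
Δp'_min = ℏ/(2 × (1/4)Δx) = 4 × ℏ/(2Δx) = 4 × Δp_min
Δp'_min = 4 × 1.555e-26 kg·m/s = 6.222e-26 kg·m/s

Since Δp_min ∝ 1/Δx, when Δx is decreased to 1/4 of its original value, Δp_min increases to 4 times its original value.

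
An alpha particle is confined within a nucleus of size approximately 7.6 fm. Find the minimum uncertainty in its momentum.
6.938 × 10^-21 kg·m/s

Using the Heisenberg uncertainty principle:
ΔxΔp ≥ ℏ/2

With Δx ≈ L = 7.600e-15 m (the confinement size):
Δp_min = ℏ/(2Δx)
Δp_min = (1.055e-34 J·s) / (2 × 7.600e-15 m)
Δp_min = 6.938e-21 kg·m/s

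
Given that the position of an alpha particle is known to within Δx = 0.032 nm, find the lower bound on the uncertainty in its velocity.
247.984 m/s

Using the Heisenberg uncertainty principle and Δp = mΔv:
ΔxΔp ≥ ℏ/2
Δx(mΔv) ≥ ℏ/2

The minimum uncertainty in velocity is:
Δv_min = ℏ/(2mΔx)
Δv_min = (1.055e-34 J·s) / (2 × 6.645e-27 kg × 3.200e-11 m)
Δv_min = 2.480e+02 m/s = 247.984 m/s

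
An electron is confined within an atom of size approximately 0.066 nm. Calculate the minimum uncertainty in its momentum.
7.989 × 10^-25 kg·m/s

Using the Heisenberg uncertainty principle:
ΔxΔp ≥ ℏ/2

With Δx ≈ L = 6.600e-11 m (the confinement size):
Δp_min = ℏ/(2Δx)
Δp_min = (1.055e-34 J·s) / (2 × 6.600e-11 m)
Δp_min = 7.989e-25 kg·m/s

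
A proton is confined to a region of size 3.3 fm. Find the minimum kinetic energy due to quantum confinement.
476.350 keV

Using the uncertainty principle:

1. Position uncertainty: Δx ≈ 3.300e-15 m
2. Minimum momentum uncertainty: Δp = ℏ/(2Δx) = 1.598e-20 kg·m/s
3. Minimum kinetic energy:
   KE = (Δp)²/(2m) = (1.598e-20)²/(2 × 1.673e-27 kg)
   KE = 7.632e-14 J = 476.350 keV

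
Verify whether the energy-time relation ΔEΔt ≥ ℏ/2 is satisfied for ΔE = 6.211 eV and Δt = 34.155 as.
No, it violates the uncertainty relation.

Calculate the product ΔEΔt:
ΔE = 6.211 eV = 9.951e-19 J
ΔEΔt = (9.951e-19 J) × (3.416e-17 s)
ΔEΔt = 3.399e-35 J·s

Compare to the minimum allowed value ℏ/2:
ℏ/2 = 5.273e-35 J·s

Since ΔEΔt = 3.399e-35 J·s < 5.273e-35 J·s = ℏ/2,
this violates the uncertainty relation.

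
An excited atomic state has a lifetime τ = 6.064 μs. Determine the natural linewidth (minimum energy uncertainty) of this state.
54.272 peV

Using the energy-time uncertainty principle:
ΔEΔt ≥ ℏ/2

The lifetime τ represents the time uncertainty Δt.
The natural linewidth (minimum energy uncertainty) is:

ΔE = ℏ/(2τ)
ΔE = (1.055e-34 J·s) / (2 × 6.064e-06 s)
ΔE = 8.695e-30 J = 54.272 peV

This natural linewidth limits the precision of spectroscopic measurements.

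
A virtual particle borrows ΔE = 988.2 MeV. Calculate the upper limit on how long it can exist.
3.330 × 10^-25 s

Using the energy-time uncertainty principle:
ΔEΔt ≥ ℏ/2

For a virtual particle borrowing energy ΔE, the maximum lifetime is:
Δt_max = ℏ/(2ΔE)

Converting energy:
ΔE = 988.2 MeV = 1.583e-10 J

Δt_max = (1.055e-34 J·s) / (2 × 1.583e-10 J)
Δt_max = 3.330e-25 s = 3.330 × 10^-25 s

Virtual particles with higher borrowed energy exist for shorter times.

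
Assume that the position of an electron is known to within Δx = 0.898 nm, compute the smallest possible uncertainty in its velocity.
64.459 km/s

Using the Heisenberg uncertainty principle and Δp = mΔv:
ΔxΔp ≥ ℏ/2
Δx(mΔv) ≥ ℏ/2

The minimum uncertainty in velocity is:
Δv_min = ℏ/(2mΔx)
Δv_min = (1.055e-34 J·s) / (2 × 9.109e-31 kg × 8.980e-10 m)
Δv_min = 6.446e+04 m/s = 64.459 km/s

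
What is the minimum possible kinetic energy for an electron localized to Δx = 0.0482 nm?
4.100 eV

Localizing a particle requires giving it sufficient momentum uncertainty:

1. From uncertainty principle: Δp ≥ ℏ/(2Δx)
   Δp_min = (1.055e-34 J·s) / (2 × 4.820e-11 m)
   Δp_min = 1.094e-24 kg·m/s

2. This momentum uncertainty corresponds to kinetic energy:
   KE ≈ (Δp)²/(2m) = (1.094e-24)²/(2 × 9.109e-31 kg)
   KE = 6.569e-19 J = 4.100 eV

Tighter localization requires more energy.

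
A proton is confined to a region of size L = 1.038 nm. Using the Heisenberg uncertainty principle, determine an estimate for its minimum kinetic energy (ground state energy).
4.815 μeV

Using the uncertainty principle to estimate ground state energy:

1. The position uncertainty is approximately the confinement size:
   Δx ≈ L = 1.038e-09 m

2. From ΔxΔp ≥ ℏ/2, the minimum momentum uncertainty is:
   Δp ≈ ℏ/(2L) = 5.080e-26 kg·m/s

3. The kinetic energy is approximately:
   KE ≈ (Δp)²/(2m) = (5.080e-26)²/(2 × 1.673e-27 kg)
   KE ≈ 7.714e-25 J = 4.815 μeV

This is an order-of-magnitude estimate of the ground state energy.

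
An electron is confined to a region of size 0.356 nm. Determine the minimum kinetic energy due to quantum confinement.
75.156 meV

Using the uncertainty principle:

1. Position uncertainty: Δx ≈ 3.560e-10 m
2. Minimum momentum uncertainty: Δp = ℏ/(2Δx) = 1.481e-25 kg·m/s
3. Minimum kinetic energy:
   KE = (Δp)²/(2m) = (1.481e-25)²/(2 × 9.109e-31 kg)
   KE = 1.204e-20 J = 75.156 meV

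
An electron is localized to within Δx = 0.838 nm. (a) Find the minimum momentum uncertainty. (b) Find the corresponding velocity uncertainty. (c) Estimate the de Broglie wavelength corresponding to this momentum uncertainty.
(a) Δp_min = 6.292 × 10^-26 kg·m/s
(b) Δv_min = 69.074 km/s
(c) λ_dB = 10.531 nm

Step-by-step:

(a) From the uncertainty principle:
Δp_min = ℏ/(2Δx) = (1.055e-34 J·s)/(2 × 8.380e-10 m) = 6.292e-26 kg·m/s

(b) The velocity uncertainty:
Δv = Δp/m = (6.292e-26 kg·m/s)/(9.109e-31 kg) = 6.907e+04 m/s = 69.074 km/s

(c) The de Broglie wavelength for this momentum:
λ = h/p = (6.626e-34 J·s)/(6.292e-26 kg·m/s) = 1.053e-08 m = 10.531 nm

Note: The de Broglie wavelength is comparable to the localization size, as expected from wave-particle duality.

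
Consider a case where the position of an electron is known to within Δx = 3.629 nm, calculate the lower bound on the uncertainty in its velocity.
15.950 km/s

Using the Heisenberg uncertainty principle and Δp = mΔv:
ΔxΔp ≥ ℏ/2
Δx(mΔv) ≥ ℏ/2

The minimum uncertainty in velocity is:
Δv_min = ℏ/(2mΔx)
Δv_min = (1.055e-34 J·s) / (2 × 9.109e-31 kg × 3.629e-09 m)
Δv_min = 1.595e+04 m/s = 15.950 km/s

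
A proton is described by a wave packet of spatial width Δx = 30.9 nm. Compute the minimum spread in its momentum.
1.706 × 10^-27 kg·m/s

For a wave packet, the spatial width Δx and momentum spread Δp are related by the uncertainty principle:
ΔxΔp ≥ ℏ/2

The minimum momentum spread is:
Δp_min = ℏ/(2Δx)
Δp_min = (1.055e-34 J·s) / (2 × 3.090e-08 m)
Δp_min = 1.706e-27 kg·m/s

A wave packet cannot have both a well-defined position and well-defined momentum.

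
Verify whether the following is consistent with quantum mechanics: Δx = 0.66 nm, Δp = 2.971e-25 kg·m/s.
Yes, it satisfies the uncertainty principle.

Calculate the product ΔxΔp:
ΔxΔp = (6.600e-10 m) × (2.971e-25 kg·m/s)
ΔxΔp = 1.961e-34 J·s

Compare to the minimum allowed value ℏ/2:
ℏ/2 = 5.273e-35 J·s

Since ΔxΔp = 1.961e-34 J·s ≥ 5.273e-35 J·s = ℏ/2,
the measurement satisfies the uncertainty principle.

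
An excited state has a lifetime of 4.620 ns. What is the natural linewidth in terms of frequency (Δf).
17.225 MHz

Using the energy-time uncertainty principle and E = hf:
ΔEΔt ≥ ℏ/2
hΔf·Δt ≥ ℏ/2

The minimum frequency uncertainty is:
Δf = ℏ/(2hτ) = 1/(4πτ)
Δf = 1/(4π × 4.620e-09 s)
Δf = 1.722e+07 Hz = 17.225 MHz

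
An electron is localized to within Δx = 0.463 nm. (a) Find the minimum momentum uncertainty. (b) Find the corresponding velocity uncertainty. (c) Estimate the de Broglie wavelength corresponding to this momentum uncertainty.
(a) Δp_min = 1.139 × 10^-25 kg·m/s
(b) Δv_min = 125.019 km/s
(c) λ_dB = 5.818 nm

Step-by-step:

(a) From the uncertainty principle:
Δp_min = ℏ/(2Δx) = (1.055e-34 J·s)/(2 × 4.630e-10 m) = 1.139e-25 kg·m/s

(b) The velocity uncertainty:
Δv = Δp/m = (1.139e-25 kg·m/s)/(9.109e-31 kg) = 1.250e+05 m/s = 125.019 km/s

(c) The de Broglie wavelength for this momentum:
λ = h/p = (6.626e-34 J·s)/(1.139e-25 kg·m/s) = 5.818e-09 m = 5.818 nm

Note: The de Broglie wavelength is comparable to the localization size, as expected from wave-particle duality.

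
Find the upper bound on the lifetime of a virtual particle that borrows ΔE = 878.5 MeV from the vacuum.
3.746 × 10^-25 s

Using the energy-time uncertainty principle:
ΔEΔt ≥ ℏ/2

For a virtual particle borrowing energy ΔE, the maximum lifetime is:
Δt_max = ℏ/(2ΔE)

Converting energy:
ΔE = 878.5 MeV = 1.408e-10 J

Δt_max = (1.055e-34 J·s) / (2 × 1.408e-10 J)
Δt_max = 3.746e-25 s = 3.746 × 10^-25 s

Virtual particles with higher borrowed energy exist for shorter times.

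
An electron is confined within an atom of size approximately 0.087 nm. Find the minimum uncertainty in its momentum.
6.061 × 10^-25 kg·m/s

Using the Heisenberg uncertainty principle:
ΔxΔp ≥ ℏ/2

With Δx ≈ L = 8.700e-11 m (the confinement size):
Δp_min = ℏ/(2Δx)
Δp_min = (1.055e-34 J·s) / (2 × 8.700e-11 m)
Δp_min = 6.061e-25 kg·m/s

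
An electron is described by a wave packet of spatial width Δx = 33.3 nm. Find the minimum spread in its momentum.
1.583 × 10^-27 kg·m/s

For a wave packet, the spatial width Δx and momentum spread Δp are related by the uncertainty principle:
ΔxΔp ≥ ℏ/2

The minimum momentum spread is:
Δp_min = ℏ/(2Δx)
Δp_min = (1.055e-34 J·s) / (2 × 3.330e-08 m)
Δp_min = 1.583e-27 kg·m/s

A wave packet cannot have both a well-defined position and well-defined momentum.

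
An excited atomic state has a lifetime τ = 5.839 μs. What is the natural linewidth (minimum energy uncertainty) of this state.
56.363 peV

Using the energy-time uncertainty principle:
ΔEΔt ≥ ℏ/2

The lifetime τ represents the time uncertainty Δt.
The natural linewidth (minimum energy uncertainty) is:

ΔE = ℏ/(2τ)
ΔE = (1.055e-34 J·s) / (2 × 5.839e-06 s)
ΔE = 9.030e-30 J = 56.363 peV

This natural linewidth limits the precision of spectroscopic measurements.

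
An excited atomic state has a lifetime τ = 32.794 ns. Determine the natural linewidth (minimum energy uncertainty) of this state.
10.036 neV

Using the energy-time uncertainty principle:
ΔEΔt ≥ ℏ/2

The lifetime τ represents the time uncertainty Δt.
The natural linewidth (minimum energy uncertainty) is:

ΔE = ℏ/(2τ)
ΔE = (1.055e-34 J·s) / (2 × 3.279e-08 s)
ΔE = 1.608e-27 J = 10.036 neV

This natural linewidth limits the precision of spectroscopic measurements.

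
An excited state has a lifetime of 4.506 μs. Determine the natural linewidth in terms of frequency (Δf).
17.660 kHz

Using the energy-time uncertainty principle and E = hf:
ΔEΔt ≥ ℏ/2
hΔf·Δt ≥ ℏ/2

The minimum frequency uncertainty is:
Δf = ℏ/(2hτ) = 1/(4πτ)
Δf = 1/(4π × 4.506e-06 s)
Δf = 1.766e+04 Hz = 17.660 kHz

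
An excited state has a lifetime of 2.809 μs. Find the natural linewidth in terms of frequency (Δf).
28.329 kHz

Using the energy-time uncertainty principle and E = hf:
ΔEΔt ≥ ℏ/2
hΔf·Δt ≥ ℏ/2

The minimum frequency uncertainty is:
Δf = ℏ/(2hτ) = 1/(4πτ)
Δf = 1/(4π × 2.809e-06 s)
Δf = 2.833e+04 Hz = 28.329 kHz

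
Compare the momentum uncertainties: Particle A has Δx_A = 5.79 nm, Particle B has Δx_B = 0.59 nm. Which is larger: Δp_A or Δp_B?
Particle B has the larger minimum momentum uncertainty, by a factor of 9.81.

For each particle, the minimum momentum uncertainty is Δp_min = ℏ/(2Δx):

Particle A: Δp_A = ℏ/(2×5.790e-09 m) = 9.107e-27 kg·m/s
Particle B: Δp_B = ℏ/(2×5.900e-10 m) = 8.937e-26 kg·m/s

Ratio: Δp_B/Δp_A = 9.81

Since Δp_min ∝ 1/Δx, the particle with smaller position uncertainty (B) has larger momentum uncertainty.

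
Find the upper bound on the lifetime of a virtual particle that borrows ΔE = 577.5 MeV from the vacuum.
5.699 × 10^-25 s

Using the energy-time uncertainty principle:
ΔEΔt ≥ ℏ/2

For a virtual particle borrowing energy ΔE, the maximum lifetime is:
Δt_max = ℏ/(2ΔE)

Converting energy:
ΔE = 577.5 MeV = 9.253e-11 J

Δt_max = (1.055e-34 J·s) / (2 × 9.253e-11 J)
Δt_max = 5.699e-25 s = 5.699 × 10^-25 s

Virtual particles with higher borrowed energy exist for shorter times.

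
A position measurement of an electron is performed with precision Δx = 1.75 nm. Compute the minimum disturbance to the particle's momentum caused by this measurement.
3.013 × 10^-26 kg·m/s

The uncertainty principle implies that measuring position disturbs momentum:
ΔxΔp ≥ ℏ/2

When we measure position with precision Δx, we necessarily introduce a momentum uncertainty:
Δp ≥ ℏ/(2Δx)
Δp_min = (1.055e-34 J·s) / (2 × 1.750e-09 m)
Δp_min = 3.013e-26 kg·m/s

The more precisely we measure position, the greater the momentum disturbance.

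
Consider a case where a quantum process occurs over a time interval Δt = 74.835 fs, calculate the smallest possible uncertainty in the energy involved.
4.398 meV

Using the energy-time uncertainty principle:
ΔEΔt ≥ ℏ/2

The minimum uncertainty in energy is:
ΔE_min = ℏ/(2Δt)
ΔE_min = (1.055e-34 J·s) / (2 × 7.483e-14 s)
ΔE_min = 7.046e-22 J = 4.398 meV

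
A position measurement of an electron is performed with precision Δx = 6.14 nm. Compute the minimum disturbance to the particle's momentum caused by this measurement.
8.588 × 10^-27 kg·m/s

The uncertainty principle implies that measuring position disturbs momentum:
ΔxΔp ≥ ℏ/2

When we measure position with precision Δx, we necessarily introduce a momentum uncertainty:
Δp ≥ ℏ/(2Δx)
Δp_min = (1.055e-34 J·s) / (2 × 6.140e-09 m)
Δp_min = 8.588e-27 kg·m/s

The more precisely we measure position, the greater the momentum disturbance.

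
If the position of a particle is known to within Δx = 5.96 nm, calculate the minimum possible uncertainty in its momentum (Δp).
8.847 × 10^-27 kg·m/s

Using the Heisenberg uncertainty principle:
ΔxΔp ≥ ℏ/2

The minimum uncertainty in momentum is:
Δp_min = ℏ/(2Δx)
Δp_min = (1.055e-34 J·s) / (2 × 5.960e-09 m)
Δp_min = 8.847e-27 kg·m/s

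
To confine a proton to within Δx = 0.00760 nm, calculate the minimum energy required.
89.810 meV

Localizing a particle requires giving it sufficient momentum uncertainty:

1. From uncertainty principle: Δp ≥ ℏ/(2Δx)
   Δp_min = (1.055e-34 J·s) / (2 × 7.600e-12 m)
   Δp_min = 6.938e-24 kg·m/s

2. This momentum uncertainty corresponds to kinetic energy:
   KE ≈ (Δp)²/(2m) = (6.938e-24)²/(2 × 1.673e-27 kg)
   KE = 1.439e-20 J = 89.810 meV

Tighter localization requires more energy.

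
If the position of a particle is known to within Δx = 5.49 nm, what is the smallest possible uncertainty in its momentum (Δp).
9.604 × 10^-27 kg·m/s

Using the Heisenberg uncertainty principle:
ΔxΔp ≥ ℏ/2

The minimum uncertainty in momentum is:
Δp_min = ℏ/(2Δx)
Δp_min = (1.055e-34 J·s) / (2 × 5.490e-09 m)
Δp_min = 9.604e-27 kg·m/s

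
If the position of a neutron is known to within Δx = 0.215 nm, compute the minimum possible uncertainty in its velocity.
146.424 m/s

Using the Heisenberg uncertainty principle and Δp = mΔv:
ΔxΔp ≥ ℏ/2
Δx(mΔv) ≥ ℏ/2

The minimum uncertainty in velocity is:
Δv_min = ℏ/(2mΔx)
Δv_min = (1.055e-34 J·s) / (2 × 1.675e-27 kg × 2.150e-10 m)
Δv_min = 1.464e+02 m/s = 146.424 m/s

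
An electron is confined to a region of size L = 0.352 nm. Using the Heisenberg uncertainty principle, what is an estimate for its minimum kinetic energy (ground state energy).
76.874 meV

Using the uncertainty principle to estimate ground state energy:

1. The position uncertainty is approximately the confinement size:
   Δx ≈ L = 3.520e-10 m

2. From ΔxΔp ≥ ℏ/2, the minimum momentum uncertainty is:
   Δp ≈ ℏ/(2L) = 1.498e-25 kg·m/s

3. The kinetic energy is approximately:
   KE ≈ (Δp)²/(2m) = (1.498e-25)²/(2 × 9.109e-31 kg)
   KE ≈ 1.232e-20 J = 76.874 meV

This is an order-of-magnitude estimate of the ground state energy.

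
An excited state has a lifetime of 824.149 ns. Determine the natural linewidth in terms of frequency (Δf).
96.557 kHz

Using the energy-time uncertainty principle and E = hf:
ΔEΔt ≥ ℏ/2
hΔf·Δt ≥ ℏ/2

The minimum frequency uncertainty is:
Δf = ℏ/(2hτ) = 1/(4πτ)
Δf = 1/(4π × 8.241e-07 s)
Δf = 9.656e+04 Hz = 96.557 kHz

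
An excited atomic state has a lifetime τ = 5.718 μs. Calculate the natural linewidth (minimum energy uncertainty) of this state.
57.556 peV

Using the energy-time uncertainty principle:
ΔEΔt ≥ ℏ/2

The lifetime τ represents the time uncertainty Δt.
The natural linewidth (minimum energy uncertainty) is:

ΔE = ℏ/(2τ)
ΔE = (1.055e-34 J·s) / (2 × 5.718e-06 s)
ΔE = 9.222e-30 J = 57.556 peV

This natural linewidth limits the precision of spectroscopic measurements.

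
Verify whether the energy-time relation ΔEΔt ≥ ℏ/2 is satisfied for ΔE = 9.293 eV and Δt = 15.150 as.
No, it violates the uncertainty relation.

Calculate the product ΔEΔt:
ΔE = 9.293 eV = 1.489e-18 J
ΔEΔt = (1.489e-18 J) × (1.515e-17 s)
ΔEΔt = 2.256e-35 J·s

Compare to the minimum allowed value ℏ/2:
ℏ/2 = 5.273e-35 J·s

Since ΔEΔt = 2.256e-35 J·s < 5.273e-35 J·s = ℏ/2,
this violates the uncertainty relation.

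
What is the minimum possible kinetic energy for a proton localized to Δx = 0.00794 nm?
82.284 meV

Localizing a particle requires giving it sufficient momentum uncertainty:

1. From uncertainty principle: Δp ≥ ℏ/(2Δx)
   Δp_min = (1.055e-34 J·s) / (2 × 7.940e-12 m)
   Δp_min = 6.641e-24 kg·m/s

2. This momentum uncertainty corresponds to kinetic energy:
   KE ≈ (Δp)²/(2m) = (6.641e-24)²/(2 × 1.673e-27 kg)
   KE = 1.318e-20 J = 82.284 meV

Tighter localization requires more energy.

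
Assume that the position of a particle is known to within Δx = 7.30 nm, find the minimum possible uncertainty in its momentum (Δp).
7.223 × 10^-27 kg·m/s

Using the Heisenberg uncertainty principle:
ΔxΔp ≥ ℏ/2

The minimum uncertainty in momentum is:
Δp_min = ℏ/(2Δx)
Δp_min = (1.055e-34 J·s) / (2 × 7.300e-09 m)
Δp_min = 7.223e-27 kg·m/s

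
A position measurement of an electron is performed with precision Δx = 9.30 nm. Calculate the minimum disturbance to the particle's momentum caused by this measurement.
5.670 × 10^-27 kg·m/s

The uncertainty principle implies that measuring position disturbs momentum:
ΔxΔp ≥ ℏ/2

When we measure position with precision Δx, we necessarily introduce a momentum uncertainty:
Δp ≥ ℏ/(2Δx)
Δp_min = (1.055e-34 J·s) / (2 × 9.300e-09 m)
Δp_min = 5.670e-27 kg·m/s

The more precisely we measure position, the greater the momentum disturbance.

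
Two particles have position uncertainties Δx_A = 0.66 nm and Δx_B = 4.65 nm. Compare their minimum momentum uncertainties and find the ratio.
Particle A has the larger minimum momentum uncertainty, by a factor of 7.05.

For each particle, the minimum momentum uncertainty is Δp_min = ℏ/(2Δx):

Particle A: Δp_A = ℏ/(2×6.600e-10 m) = 7.989e-26 kg·m/s
Particle B: Δp_B = ℏ/(2×4.650e-09 m) = 1.134e-26 kg·m/s

Ratio: Δp_A/Δp_B = 7.05

Since Δp_min ∝ 1/Δx, the particle with smaller position uncertainty (A) has larger momentum uncertainty.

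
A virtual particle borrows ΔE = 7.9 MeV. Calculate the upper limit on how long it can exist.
41.659 ys

Using the energy-time uncertainty principle:
ΔEΔt ≥ ℏ/2

For a virtual particle borrowing energy ΔE, the maximum lifetime is:
Δt_max = ℏ/(2ΔE)

Converting energy:
ΔE = 7.9 MeV = 1.266e-12 J

Δt_max = (1.055e-34 J·s) / (2 × 1.266e-12 J)
Δt_max = 4.166e-23 s = 41.659 ys

Virtual particles with higher borrowed energy exist for shorter times.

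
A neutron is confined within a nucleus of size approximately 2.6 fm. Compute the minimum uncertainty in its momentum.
2.028 × 10^-20 kg·m/s

Using the Heisenberg uncertainty principle:
ΔxΔp ≥ ℏ/2

With Δx ≈ L = 2.600e-15 m (the confinement size):
Δp_min = ℏ/(2Δx)
Δp_min = (1.055e-34 J·s) / (2 × 2.600e-15 m)
Δp_min = 2.028e-20 kg·m/s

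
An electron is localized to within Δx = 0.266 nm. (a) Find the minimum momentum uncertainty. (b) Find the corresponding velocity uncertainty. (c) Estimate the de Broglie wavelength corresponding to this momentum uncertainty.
(a) Δp_min = 1.982 × 10^-25 kg·m/s
(b) Δv_min = 217.608 km/s
(c) λ_dB = 3.343 nm

Step-by-step:

(a) From the uncertainty principle:
Δp_min = ℏ/(2Δx) = (1.055e-34 J·s)/(2 × 2.660e-10 m) = 1.982e-25 kg·m/s

(b) The velocity uncertainty:
Δv = Δp/m = (1.982e-25 kg·m/s)/(9.109e-31 kg) = 2.176e+05 m/s = 217.608 km/s

(c) The de Broglie wavelength for this momentum:
λ = h/p = (6.626e-34 J·s)/(1.982e-25 kg·m/s) = 3.343e-09 m = 3.343 nm

Note: The de Broglie wavelength is comparable to the localization size, as expected from wave-particle duality.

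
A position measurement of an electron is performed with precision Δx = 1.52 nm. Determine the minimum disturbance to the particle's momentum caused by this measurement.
3.469 × 10^-26 kg·m/s

The uncertainty principle implies that measuring position disturbs momentum:
ΔxΔp ≥ ℏ/2

When we measure position with precision Δx, we necessarily introduce a momentum uncertainty:
Δp ≥ ℏ/(2Δx)
Δp_min = (1.055e-34 J·s) / (2 × 1.520e-09 m)
Δp_min = 3.469e-26 kg·m/s

The more precisely we measure position, the greater the momentum disturbance.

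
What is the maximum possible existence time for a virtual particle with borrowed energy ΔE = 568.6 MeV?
5.788 × 10^-25 s

Using the energy-time uncertainty principle:
ΔEΔt ≥ ℏ/2

For a virtual particle borrowing energy ΔE, the maximum lifetime is:
Δt_max = ℏ/(2ΔE)

Converting energy:
ΔE = 568.6 MeV = 9.110e-11 J

Δt_max = (1.055e-34 J·s) / (2 × 9.110e-11 J)
Δt_max = 5.788e-25 s = 5.788 × 10^-25 s

Virtual particles with higher borrowed energy exist for shorter times.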